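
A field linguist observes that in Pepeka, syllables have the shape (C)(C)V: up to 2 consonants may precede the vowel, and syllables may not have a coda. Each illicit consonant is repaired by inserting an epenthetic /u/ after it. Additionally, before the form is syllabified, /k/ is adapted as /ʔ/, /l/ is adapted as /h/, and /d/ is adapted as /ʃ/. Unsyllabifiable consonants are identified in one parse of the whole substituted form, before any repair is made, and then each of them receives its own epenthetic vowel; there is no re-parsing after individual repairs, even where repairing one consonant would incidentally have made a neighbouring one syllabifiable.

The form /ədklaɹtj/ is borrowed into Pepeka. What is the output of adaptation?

Substitution: /d/ → /ʃ/, /k/ → /ʔ/, /l/ → /h/, giving /əʃʔhaɹtj/.
The consonants /ʃ/, /ɹ/, /t/, /j/ cannot be parsed into a legal (C)(C)V syllable (no codas are permitted; onsets may contain at most 2 consonants).
Epenthesis after each stranded consonant: /ʃ/ → /ʃu/, /ɹ/ → /ɹu/, /t/ → /tu/, /j/ → /ju/.

əʃuʔhaɹutuju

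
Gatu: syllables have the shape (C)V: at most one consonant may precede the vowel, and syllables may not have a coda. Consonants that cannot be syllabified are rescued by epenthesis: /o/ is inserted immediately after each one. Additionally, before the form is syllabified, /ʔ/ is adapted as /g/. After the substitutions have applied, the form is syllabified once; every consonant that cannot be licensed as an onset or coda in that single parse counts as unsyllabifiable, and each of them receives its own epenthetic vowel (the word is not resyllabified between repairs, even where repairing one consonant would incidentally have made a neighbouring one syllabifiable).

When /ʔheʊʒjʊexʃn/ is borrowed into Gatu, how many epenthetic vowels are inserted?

After substitution the input is /gheʊʒjʊexʃn/.
The unsyllabifiable consonants are /g/, /ʒ/, /x/, /ʃ/, /n/; each receives one epenthetic vowel.

5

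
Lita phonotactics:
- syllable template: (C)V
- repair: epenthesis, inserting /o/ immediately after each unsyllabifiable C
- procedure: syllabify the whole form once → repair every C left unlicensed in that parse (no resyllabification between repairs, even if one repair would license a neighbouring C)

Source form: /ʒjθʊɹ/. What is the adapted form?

Syllabifying with onset maximization leaves /ʒ/, /j/, /ɹ/ stranded (no codas are permitted; onsets are limited to one consonant).
Each unlicensed consonant becomes the onset of a new syllable: /ʒ/ → /ʒo/, /j/ → /jo/, /ɹ/ → /ɹo/.

ʒojoθʊɹo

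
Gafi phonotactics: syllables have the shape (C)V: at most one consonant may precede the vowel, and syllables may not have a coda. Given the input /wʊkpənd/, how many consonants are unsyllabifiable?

The consonants /k/, /n/, /d/ cannot be parsed into a legal (C)V syllable (no codas are permitted; onsets are limited to one consonant).

3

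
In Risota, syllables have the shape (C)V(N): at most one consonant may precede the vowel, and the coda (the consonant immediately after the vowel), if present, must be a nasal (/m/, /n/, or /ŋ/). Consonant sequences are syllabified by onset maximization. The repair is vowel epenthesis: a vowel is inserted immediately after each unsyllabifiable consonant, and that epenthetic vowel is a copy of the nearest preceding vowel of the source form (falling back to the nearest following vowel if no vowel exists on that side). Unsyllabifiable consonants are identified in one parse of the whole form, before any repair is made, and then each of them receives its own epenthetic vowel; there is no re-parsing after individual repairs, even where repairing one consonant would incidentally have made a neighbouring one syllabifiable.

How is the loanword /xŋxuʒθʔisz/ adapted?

xuŋuxuʒuθuʔisizi

The consonants /x/, /ŋ/, /ʒ/, /θ/, /s/, /z/ cannot be parsed into a legal (C)V(N) syllable (only a nasal (/m/, /n/, or /ŋ/) is licensed in coda position; onsets are limited to one consonant).
Inserting the epenthetic vowel yields /x/ → /xu/, /ŋ/ → /ŋu/, /ʒ/ → /ʒu/, /θ/ → /θu/, /s/ → /si/, /z/ → /zi/.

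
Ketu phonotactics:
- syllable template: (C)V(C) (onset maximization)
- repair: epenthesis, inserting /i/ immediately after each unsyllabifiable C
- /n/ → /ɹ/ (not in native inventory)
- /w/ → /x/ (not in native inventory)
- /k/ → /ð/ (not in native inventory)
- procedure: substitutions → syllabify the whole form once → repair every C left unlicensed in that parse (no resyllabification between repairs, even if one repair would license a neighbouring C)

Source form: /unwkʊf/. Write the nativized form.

uɹxiðʊf

Substitution: /n/ → /ɹ/, /w/ → /x/, /k/ → /ð/, giving /uɹxðʊf/.
Syllabifying with onset maximization leaves /x/ stranded (at most one coda consonant is licensed; onsets are limited to one consonant).
Epenthesis after each stranded consonant: /x/ → /xi/.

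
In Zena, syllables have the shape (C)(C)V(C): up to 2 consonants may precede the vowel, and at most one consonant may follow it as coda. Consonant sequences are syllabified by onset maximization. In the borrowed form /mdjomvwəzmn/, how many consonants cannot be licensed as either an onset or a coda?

3

Under (C)(C)V(C), the unsyllabifiable consonants are /m/, /m/, /n/ (at most one coda consonant is licensed; onsets may contain at most 2 consonants).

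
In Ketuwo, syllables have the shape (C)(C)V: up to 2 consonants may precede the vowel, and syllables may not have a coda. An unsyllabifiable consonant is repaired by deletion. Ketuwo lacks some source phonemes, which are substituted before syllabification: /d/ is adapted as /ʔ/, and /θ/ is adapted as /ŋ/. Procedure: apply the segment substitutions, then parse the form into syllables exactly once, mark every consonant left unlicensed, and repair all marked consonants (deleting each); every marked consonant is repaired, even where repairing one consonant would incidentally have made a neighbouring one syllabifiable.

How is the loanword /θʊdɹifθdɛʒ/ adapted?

Substitution: /θ/ → /ŋ/, /d/ → /ʔ/, giving /ŋʊʔɹifŋʔɛʒ/.
The consonants /f/, /ʒ/ cannot be parsed into a legal (C)(C)V syllable (no codas are permitted; onsets may contain at most 2 consonants).
Each unlicensed consonant is deleted: /f/, /ʒ/.

ŋʊʔɹiŋʔɛ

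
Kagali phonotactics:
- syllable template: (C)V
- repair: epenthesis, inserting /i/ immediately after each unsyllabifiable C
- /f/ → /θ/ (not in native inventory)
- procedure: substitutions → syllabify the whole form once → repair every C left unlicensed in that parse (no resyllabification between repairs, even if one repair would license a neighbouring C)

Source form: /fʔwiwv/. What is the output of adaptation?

θiʔiwiwivi

Substitution: /f/ → /θ/, giving /θʔwiwv/.
Under (C)V, the unsyllabifiable consonants are /θ/, /ʔ/, /w/, /v/ (no codas are permitted; onsets are limited to one consonant).
Each unlicensed consonant becomes the onset of a new syllable: /θ/ → /θi/, /ʔ/ → /ʔi/, /w/ → /wi/, /v/ → /vi/.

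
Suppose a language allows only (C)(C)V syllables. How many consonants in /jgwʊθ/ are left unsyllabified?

The consonants /j/, /θ/ cannot be parsed into a legal (C)(C)V syllable (no codas are permitted; onsets may contain at most 2 consonants).

2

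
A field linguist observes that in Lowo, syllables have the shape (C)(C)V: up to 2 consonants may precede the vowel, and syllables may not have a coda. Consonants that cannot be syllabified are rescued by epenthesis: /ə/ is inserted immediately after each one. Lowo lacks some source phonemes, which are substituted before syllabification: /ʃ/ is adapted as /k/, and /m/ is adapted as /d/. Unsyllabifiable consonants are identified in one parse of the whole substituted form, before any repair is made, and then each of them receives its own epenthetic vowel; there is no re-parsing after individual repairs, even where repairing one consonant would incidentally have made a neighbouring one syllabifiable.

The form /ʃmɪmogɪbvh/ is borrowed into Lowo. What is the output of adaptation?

kdɪdogɪbəvəhə

Substitution: /ʃ/ → /k/, /m/ → /d/, giving /kdɪdogɪbvh/.
The consonants /b/, /v/, /h/ cannot be parsed into a legal (C)(C)V syllable (no codas are permitted; onsets may contain at most 2 consonants).
Each unlicensed consonant becomes the onset of a new syllable: /b/ → /bə/, /v/ → /və/, /h/ → /hə/.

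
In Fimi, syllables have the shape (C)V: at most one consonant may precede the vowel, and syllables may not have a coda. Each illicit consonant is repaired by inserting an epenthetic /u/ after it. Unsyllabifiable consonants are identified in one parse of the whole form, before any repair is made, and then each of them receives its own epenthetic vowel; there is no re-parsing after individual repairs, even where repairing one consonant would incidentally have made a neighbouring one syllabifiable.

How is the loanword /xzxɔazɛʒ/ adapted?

Syllabifying with onset maximization leaves /x/, /z/, /ʒ/ stranded (no codas are permitted; onsets are limited to one consonant).
Each unlicensed consonant becomes the onset of a new syllable: /x/ → /xu/, /z/ → /zu/, /ʒ/ → /ʒu/.

xuzuxɔazɛʒu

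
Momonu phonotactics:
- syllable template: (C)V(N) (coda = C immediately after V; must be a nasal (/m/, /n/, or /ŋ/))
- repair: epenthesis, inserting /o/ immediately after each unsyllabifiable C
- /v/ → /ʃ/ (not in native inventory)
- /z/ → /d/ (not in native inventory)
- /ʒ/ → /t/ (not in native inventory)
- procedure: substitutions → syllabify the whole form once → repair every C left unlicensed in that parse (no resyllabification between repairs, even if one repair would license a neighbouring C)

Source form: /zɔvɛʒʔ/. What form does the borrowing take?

dɔʃɛtoʔo

Substitution: /z/ → /d/, /v/ → /ʃ/, /ʒ/ → /t/, giving /dɔʃɛtʔ/.
Under (C)V(N), the unsyllabifiable consonants are /t/, /ʔ/ (only a nasal (/m/, /n/, or /ŋ/) is licensed in coda position; onsets are limited to one consonant).
Each unlicensed consonant becomes the onset of a new syllable: /t/ → /to/, /ʔ/ → /ʔo/.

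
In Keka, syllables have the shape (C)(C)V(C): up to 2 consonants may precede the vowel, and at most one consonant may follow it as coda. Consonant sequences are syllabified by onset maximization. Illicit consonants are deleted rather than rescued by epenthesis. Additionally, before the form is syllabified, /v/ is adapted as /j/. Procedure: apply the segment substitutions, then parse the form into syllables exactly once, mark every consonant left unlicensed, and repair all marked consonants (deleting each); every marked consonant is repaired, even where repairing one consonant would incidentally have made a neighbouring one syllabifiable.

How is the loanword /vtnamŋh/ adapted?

Substitution: /v/ → /j/, giving /jtnamŋh/.
Syllabifying with onset maximization leaves /j/, /ŋ/, /h/ stranded (at most one coda consonant is licensed; onsets may contain at most 2 consonants).
Deleting the stranded consonants removes /j/, /ŋ/, /h/.

tnam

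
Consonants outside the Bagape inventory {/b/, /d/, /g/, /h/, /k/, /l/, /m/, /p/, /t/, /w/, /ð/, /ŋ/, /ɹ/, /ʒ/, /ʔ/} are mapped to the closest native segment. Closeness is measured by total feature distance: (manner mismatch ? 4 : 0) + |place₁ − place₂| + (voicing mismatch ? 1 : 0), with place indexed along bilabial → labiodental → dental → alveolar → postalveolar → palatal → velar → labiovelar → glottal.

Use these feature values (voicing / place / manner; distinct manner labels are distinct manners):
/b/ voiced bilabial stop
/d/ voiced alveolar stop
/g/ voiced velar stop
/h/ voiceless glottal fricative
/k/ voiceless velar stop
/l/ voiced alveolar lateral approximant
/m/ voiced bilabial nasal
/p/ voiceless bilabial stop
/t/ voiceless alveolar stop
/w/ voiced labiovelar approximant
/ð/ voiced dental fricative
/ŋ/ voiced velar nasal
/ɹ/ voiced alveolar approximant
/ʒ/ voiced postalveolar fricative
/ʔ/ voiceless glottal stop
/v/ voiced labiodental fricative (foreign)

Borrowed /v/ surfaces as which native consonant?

/ð/ is closest: same manner (fricative), place distance 1 (labiodental→dental), same voicing; total 1. Next closest is /ʒ/ at distance 3.

ð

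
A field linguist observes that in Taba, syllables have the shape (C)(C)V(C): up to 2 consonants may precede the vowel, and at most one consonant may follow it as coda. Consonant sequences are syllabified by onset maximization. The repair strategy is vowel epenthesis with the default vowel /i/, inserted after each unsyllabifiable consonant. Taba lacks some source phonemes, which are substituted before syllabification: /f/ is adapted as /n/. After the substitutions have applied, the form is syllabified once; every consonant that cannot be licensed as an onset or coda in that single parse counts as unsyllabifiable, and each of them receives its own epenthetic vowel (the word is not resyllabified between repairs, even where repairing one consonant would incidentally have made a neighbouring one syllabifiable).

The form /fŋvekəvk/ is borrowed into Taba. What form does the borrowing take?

niŋvekəvki

Substitution: /f/ → /n/, giving /nŋvekəvk/.
Under (C)(C)V(C), the unsyllabifiable consonants are /n/, /k/ (at most one coda consonant is licensed; onsets may contain at most 2 consonants).
Epenthesis after each stranded consonant: /n/ → /ni/, /k/ → /ki/.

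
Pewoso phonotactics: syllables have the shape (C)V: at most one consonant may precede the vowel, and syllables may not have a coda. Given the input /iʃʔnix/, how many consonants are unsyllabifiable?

Syllabifying with onset maximization leaves /ʃ/, /ʔ/, /x/ stranded (no codas are permitted; onsets are limited to one consonant).

3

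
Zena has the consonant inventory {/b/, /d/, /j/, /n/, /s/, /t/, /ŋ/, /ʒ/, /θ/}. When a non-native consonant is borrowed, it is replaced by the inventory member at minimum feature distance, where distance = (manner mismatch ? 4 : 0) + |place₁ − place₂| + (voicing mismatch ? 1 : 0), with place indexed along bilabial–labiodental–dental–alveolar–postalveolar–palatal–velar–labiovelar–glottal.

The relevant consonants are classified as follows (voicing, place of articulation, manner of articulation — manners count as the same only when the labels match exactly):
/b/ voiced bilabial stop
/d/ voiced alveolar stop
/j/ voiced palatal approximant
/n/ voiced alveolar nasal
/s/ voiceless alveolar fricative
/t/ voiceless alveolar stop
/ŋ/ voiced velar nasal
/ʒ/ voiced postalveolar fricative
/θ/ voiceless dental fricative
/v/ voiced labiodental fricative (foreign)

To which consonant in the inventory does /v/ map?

θ

/θ/ is closest: same manner (fricative), place distance 1 (labiodental→dental), voicing differs (+1); total 2. Next closest is /s/ at distance 3.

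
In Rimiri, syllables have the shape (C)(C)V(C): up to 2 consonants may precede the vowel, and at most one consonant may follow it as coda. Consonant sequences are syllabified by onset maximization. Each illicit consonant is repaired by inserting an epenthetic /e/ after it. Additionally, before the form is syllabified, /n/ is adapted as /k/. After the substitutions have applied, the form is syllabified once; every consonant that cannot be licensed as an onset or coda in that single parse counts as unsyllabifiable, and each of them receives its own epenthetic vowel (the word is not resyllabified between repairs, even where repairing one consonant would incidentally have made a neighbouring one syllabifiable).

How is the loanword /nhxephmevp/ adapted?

Substitution: /n/ → /k/, giving /khxephmevp/.
Under (C)(C)V(C), the unsyllabifiable consonants are /k/, /p/ (at most one coda consonant is licensed; onsets may contain at most 2 consonants).
Each unlicensed consonant becomes the onset of a new syllable: /k/ → /ke/, /p/ → /pe/.

kehxephmevpe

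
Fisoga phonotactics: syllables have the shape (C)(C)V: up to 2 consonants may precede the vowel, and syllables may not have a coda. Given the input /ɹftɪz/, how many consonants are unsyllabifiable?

2

The consonants /ɹ/, /z/ cannot be parsed into a legal (C)(C)V syllable (no codas are permitted; onsets may contain at most 2 consonants).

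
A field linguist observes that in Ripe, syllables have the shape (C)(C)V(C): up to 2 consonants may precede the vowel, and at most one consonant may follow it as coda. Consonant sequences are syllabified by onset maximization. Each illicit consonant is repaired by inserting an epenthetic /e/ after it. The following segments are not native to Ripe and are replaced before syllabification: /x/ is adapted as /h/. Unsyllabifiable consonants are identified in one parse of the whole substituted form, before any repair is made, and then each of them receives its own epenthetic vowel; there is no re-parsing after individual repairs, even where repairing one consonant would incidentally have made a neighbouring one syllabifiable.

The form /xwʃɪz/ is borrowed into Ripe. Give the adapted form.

hewʃɪz

Substitution: /x/ → /h/, giving /hwʃɪz/.
The consonants /h/ cannot be parsed into a legal (C)(C)V(C) syllable (at most one coda consonant is licensed; onsets may contain at most 2 consonants).
Inserting the epenthetic vowel yields /h/ → /he/.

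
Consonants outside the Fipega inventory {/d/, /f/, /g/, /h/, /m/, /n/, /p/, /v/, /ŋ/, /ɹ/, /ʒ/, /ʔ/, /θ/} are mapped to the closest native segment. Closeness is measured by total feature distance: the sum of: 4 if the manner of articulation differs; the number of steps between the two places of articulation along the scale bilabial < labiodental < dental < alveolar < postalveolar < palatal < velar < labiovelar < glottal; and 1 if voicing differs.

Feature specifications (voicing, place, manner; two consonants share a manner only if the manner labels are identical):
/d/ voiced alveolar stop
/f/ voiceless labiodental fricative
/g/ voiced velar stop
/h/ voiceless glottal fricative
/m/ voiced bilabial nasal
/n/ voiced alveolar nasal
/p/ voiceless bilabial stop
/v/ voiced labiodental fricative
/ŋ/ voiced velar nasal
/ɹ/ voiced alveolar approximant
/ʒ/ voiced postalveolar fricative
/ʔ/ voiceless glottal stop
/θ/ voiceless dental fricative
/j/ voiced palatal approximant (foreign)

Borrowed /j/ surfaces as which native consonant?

/ɹ/ is closest: same manner (approximant), place distance 2 (palatal→alveolar), same voicing; total 2. Next closest is /g/ at distance 5.

ɹ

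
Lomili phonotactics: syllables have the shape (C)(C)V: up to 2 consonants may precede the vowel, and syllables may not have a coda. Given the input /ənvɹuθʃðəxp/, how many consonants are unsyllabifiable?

4

The consonants /n/, /θ/, /x/, /p/ cannot be parsed into a legal (C)(C)V syllable (no codas are permitted; onsets may contain at most 2 consonants).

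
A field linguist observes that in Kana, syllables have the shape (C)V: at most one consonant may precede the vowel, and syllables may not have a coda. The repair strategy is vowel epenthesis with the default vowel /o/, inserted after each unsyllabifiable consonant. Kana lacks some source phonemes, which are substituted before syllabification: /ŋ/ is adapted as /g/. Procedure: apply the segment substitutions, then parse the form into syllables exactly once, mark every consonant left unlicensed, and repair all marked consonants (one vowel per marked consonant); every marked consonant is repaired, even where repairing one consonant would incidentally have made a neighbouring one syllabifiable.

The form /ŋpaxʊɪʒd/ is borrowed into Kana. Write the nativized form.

gopaxʊɪʒodo

Substitution: /ŋ/ → /g/, giving /gpaxʊɪʒd/.
Under (C)V, the unsyllabifiable consonants are /g/, /ʒ/, /d/ (no codas are permitted; onsets are limited to one consonant).
Epenthesis after each stranded consonant: /g/ → /go/, /ʒ/ → /ʒo/, /d/ → /do/.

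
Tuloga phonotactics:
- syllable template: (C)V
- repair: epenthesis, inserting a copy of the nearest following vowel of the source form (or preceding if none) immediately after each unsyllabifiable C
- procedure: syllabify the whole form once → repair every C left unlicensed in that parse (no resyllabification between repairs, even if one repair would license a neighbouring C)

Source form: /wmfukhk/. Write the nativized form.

Syllabifying with onset maximization leaves /w/, /m/, /k/, /h/, /k/ stranded (no codas are permitted; onsets are limited to one consonant).
Each unlicensed consonant becomes the onset of a new syllable: /w/ → /wu/, /m/ → /mu/, /k/ → /ku/, /h/ → /hu/, /k/ → /ku/.

wumufukuhuku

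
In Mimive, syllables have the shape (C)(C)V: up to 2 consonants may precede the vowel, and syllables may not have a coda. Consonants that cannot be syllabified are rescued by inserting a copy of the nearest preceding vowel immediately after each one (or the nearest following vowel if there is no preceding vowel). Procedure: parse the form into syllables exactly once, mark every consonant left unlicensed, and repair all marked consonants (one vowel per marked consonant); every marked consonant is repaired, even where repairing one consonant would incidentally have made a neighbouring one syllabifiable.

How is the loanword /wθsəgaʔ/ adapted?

The consonants /w/, /ʔ/ cannot be parsed into a legal (C)(C)V syllable (no codas are permitted; onsets may contain at most 2 consonants).
Each unlicensed consonant becomes the onset of a new syllable: /w/ → /wə/, /ʔ/ → /ʔa/.

wəθsəgaʔa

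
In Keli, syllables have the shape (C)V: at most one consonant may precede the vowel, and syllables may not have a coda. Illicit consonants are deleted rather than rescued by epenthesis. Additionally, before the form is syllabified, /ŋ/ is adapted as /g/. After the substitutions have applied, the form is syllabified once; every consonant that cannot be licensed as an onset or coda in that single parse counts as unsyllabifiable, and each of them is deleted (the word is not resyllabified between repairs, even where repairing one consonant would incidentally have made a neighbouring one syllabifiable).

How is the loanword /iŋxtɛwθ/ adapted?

Substitution: /ŋ/ → /g/, giving /igxtɛwθ/.
Syllabifying with onset maximization leaves /g/, /x/, /w/, /θ/ stranded (no codas are permitted; onsets are limited to one consonant).
Deleting the stranded consonants removes /g/, /x/, /w/, /θ/.

itɛ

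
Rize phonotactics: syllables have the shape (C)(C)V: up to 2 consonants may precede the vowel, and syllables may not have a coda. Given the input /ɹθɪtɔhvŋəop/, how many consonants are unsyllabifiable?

Syllabifying with onset maximization leaves /h/, /p/ stranded (no codas are permitted; onsets may contain at most 2 consonants).

2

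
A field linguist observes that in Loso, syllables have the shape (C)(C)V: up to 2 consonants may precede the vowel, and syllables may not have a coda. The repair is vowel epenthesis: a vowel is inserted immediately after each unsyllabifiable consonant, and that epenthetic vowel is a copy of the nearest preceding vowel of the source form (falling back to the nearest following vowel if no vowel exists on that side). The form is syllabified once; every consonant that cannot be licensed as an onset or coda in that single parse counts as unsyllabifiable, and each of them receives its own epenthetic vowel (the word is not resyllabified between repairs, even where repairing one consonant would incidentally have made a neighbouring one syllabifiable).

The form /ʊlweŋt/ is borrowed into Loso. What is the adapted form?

ʊlweŋete

Under (C)(C)V, the unsyllabifiable consonants are /ŋ/, /t/ (no codas are permitted; onsets may contain at most 2 consonants).
Each unlicensed consonant becomes the onset of a new syllable: /ŋ/ → /ŋe/, /t/ → /te/.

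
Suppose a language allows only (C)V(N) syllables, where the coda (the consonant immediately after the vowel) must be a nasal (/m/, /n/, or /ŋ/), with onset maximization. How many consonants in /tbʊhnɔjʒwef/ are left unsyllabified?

5

Syllabifying with onset maximization leaves /t/, /h/, /j/, /ʒ/, /f/ stranded (only a nasal (/m/, /n/, or /ŋ/) is licensed in coda position; onsets are limited to one consonant).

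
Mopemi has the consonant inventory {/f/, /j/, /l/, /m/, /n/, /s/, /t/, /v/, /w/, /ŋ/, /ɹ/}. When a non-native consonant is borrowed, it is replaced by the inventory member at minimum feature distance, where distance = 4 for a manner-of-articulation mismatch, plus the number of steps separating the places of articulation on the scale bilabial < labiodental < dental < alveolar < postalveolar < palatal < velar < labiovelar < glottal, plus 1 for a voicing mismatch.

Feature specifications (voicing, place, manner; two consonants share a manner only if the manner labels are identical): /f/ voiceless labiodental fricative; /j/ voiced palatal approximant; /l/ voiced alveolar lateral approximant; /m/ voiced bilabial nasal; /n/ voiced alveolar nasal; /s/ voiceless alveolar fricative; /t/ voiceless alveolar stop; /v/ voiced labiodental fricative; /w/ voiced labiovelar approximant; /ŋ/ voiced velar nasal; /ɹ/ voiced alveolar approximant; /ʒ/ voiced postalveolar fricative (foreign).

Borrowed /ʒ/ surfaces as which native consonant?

/s/ is closest: same manner (fricative), place distance 1 (postalveolar→alveolar), voicing differs (+1); total 2. Next closest is /v/ at distance 3.

s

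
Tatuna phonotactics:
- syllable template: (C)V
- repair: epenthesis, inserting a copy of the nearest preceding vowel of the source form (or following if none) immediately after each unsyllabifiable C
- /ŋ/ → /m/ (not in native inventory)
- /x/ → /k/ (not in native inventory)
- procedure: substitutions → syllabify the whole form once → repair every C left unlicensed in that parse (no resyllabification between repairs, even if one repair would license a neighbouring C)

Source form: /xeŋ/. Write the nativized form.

Substitution: /x/ → /k/, /ŋ/ → /m/, giving /kem/.
The consonants /m/ cannot be parsed into a legal (C)V syllable (no codas are permitted; onsets are limited to one consonant).
Each unlicensed consonant becomes the onset of a new syllable: /m/ → /me/.

keme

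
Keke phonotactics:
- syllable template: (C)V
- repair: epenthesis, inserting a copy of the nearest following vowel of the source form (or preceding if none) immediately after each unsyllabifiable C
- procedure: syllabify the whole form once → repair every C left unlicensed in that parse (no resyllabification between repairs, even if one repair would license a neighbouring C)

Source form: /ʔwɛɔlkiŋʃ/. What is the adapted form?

ʔɛwɛɔlikiŋiʃi

Under (C)V, the unsyllabifiable consonants are /ʔ/, /l/, /ŋ/, /ʃ/ (no codas are permitted; onsets are limited to one consonant).
Each unlicensed consonant becomes the onset of a new syllable: /ʔ/ → /ʔɛ/, /l/ → /li/, /ŋ/ → /ŋi/, /ʃ/ → /ʃi/.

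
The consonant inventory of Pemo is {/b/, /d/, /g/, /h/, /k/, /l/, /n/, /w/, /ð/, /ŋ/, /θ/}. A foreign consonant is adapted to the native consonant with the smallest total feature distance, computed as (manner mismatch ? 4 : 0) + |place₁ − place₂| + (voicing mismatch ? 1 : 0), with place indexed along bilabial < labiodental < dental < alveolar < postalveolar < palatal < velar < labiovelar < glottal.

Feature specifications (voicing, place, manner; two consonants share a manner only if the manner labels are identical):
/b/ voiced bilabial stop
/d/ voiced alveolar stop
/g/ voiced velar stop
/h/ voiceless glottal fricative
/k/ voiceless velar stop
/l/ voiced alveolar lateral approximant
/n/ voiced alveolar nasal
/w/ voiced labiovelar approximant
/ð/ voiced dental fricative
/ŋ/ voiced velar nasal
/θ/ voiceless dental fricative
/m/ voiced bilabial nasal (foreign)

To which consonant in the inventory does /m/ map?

/n/ is closest: same manner (nasal), place distance 3 (bilabial→alveolar), same voicing; total 3. Next closest is /b/ at distance 4.

n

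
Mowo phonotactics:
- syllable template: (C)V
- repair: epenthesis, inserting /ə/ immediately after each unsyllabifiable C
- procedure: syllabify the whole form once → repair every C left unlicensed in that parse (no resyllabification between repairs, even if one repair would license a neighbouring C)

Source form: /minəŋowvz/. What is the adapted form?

Under (C)V, the unsyllabifiable consonants are /w/, /v/, /z/ (no codas are permitted; onsets are limited to one consonant).
Each unlicensed consonant becomes the onset of a new syllable: /w/ → /wə/, /v/ → /və/, /z/ → /zə/.

minəŋowəvəzə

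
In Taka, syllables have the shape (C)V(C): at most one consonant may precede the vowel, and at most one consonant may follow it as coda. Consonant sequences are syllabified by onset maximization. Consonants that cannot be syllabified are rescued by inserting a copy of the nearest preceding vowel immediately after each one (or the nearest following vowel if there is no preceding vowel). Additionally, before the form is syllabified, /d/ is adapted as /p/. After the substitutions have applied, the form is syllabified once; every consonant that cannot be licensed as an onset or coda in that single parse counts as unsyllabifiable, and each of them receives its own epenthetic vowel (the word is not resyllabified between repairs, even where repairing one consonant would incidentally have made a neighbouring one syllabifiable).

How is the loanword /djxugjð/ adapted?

Substitution: /d/ → /p/, giving /pjxugjð/.
Syllabifying with onset maximization leaves /p/, /j/, /j/, /ð/ stranded (at most one coda consonant is licensed; onsets are limited to one consonant).
Epenthesis after each stranded consonant: /p/ → /pu/, /j/ → /ju/, /j/ → /ju/, /ð/ → /ðu/.

pujuxugjuðu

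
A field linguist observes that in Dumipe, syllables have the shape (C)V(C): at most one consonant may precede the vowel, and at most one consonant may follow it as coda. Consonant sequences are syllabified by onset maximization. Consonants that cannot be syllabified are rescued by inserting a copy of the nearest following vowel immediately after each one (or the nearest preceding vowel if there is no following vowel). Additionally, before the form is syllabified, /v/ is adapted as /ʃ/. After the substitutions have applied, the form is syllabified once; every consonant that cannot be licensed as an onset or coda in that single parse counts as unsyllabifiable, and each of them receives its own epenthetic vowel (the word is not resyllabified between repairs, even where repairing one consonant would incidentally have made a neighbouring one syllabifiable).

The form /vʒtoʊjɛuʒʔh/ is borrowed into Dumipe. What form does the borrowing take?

ʃoʒotoʊjɛuʒʔuhu

Substitution: /v/ → /ʃ/, giving /ʃʒtoʊjɛuʒʔh/.
Under (C)V(C), the unsyllabifiable consonants are /ʃ/, /ʒ/, /ʔ/, /h/ (at most one coda consonant is licensed; onsets are limited to one consonant).
Each unlicensed consonant becomes the onset of a new syllable: /ʃ/ → /ʃo/, /ʒ/ → /ʒo/, /ʔ/ → /ʔu/, /h/ → /hu/.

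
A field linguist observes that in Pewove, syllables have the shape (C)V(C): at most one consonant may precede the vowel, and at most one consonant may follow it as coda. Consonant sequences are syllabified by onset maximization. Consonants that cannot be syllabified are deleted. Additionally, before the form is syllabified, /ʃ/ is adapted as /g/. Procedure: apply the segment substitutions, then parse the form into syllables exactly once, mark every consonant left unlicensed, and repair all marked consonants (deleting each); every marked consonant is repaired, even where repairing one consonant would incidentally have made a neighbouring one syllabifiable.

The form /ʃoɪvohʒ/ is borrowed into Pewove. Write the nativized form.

goɪvoh

Substitution: /ʃ/ → /g/, giving /goɪvohʒ/.
Syllabifying with onset maximization leaves /ʒ/ stranded (at most one coda consonant is licensed; onsets are limited to one consonant).
Deleting the stranded consonants removes /ʒ/.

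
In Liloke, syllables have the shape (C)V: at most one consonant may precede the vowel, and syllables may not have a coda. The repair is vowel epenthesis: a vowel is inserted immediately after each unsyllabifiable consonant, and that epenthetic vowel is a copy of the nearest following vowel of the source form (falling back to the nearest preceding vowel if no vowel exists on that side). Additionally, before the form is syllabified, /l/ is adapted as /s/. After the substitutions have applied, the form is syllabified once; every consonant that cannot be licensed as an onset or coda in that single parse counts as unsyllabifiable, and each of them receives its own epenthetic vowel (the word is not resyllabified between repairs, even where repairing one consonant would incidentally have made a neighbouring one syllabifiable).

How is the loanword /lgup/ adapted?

sugupu

Substitution: /l/ → /s/, giving /sgup/.
Syllabifying with onset maximization leaves /s/, /p/ stranded (no codas are permitted; onsets are limited to one consonant).
Inserting the epenthetic vowel yields /s/ → /su/, /p/ → /pu/.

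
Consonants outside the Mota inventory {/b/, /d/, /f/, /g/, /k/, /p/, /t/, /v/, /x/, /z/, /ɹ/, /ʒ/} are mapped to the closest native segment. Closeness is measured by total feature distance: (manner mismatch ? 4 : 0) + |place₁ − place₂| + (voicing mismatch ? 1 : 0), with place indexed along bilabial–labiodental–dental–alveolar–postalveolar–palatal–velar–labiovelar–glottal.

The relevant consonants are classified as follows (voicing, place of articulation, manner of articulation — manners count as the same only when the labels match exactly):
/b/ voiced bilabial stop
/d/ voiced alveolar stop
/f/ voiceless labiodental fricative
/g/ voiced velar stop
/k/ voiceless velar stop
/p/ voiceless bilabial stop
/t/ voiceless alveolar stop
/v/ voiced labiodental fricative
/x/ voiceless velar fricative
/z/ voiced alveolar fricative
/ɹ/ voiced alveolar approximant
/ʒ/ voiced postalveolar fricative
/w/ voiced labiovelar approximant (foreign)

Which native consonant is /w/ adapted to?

ɹ

/ɹ/ is closest: same manner (approximant), place distance 4 (labiovelar→alveolar), same voicing; total 4. Next closest is /g/ at distance 5.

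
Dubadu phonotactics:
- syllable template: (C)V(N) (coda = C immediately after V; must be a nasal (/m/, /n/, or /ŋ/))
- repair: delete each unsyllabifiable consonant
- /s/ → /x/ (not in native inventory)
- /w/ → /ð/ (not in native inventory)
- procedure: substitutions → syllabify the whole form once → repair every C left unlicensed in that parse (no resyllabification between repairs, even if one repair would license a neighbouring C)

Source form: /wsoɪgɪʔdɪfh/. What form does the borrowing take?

Substitution: /w/ → /ð/, /s/ → /x/, giving /ðxoɪgɪʔdɪfh/.
The consonants /ð/, /ʔ/, /f/, /h/ cannot be parsed into a legal (C)V(N) syllable (only a nasal (/m/, /n/, or /ŋ/) is licensed in coda position; onsets are limited to one consonant).
Deleting the stranded consonants removes /ð/, /ʔ/, /f/, /h/.

xoɪgɪdɪ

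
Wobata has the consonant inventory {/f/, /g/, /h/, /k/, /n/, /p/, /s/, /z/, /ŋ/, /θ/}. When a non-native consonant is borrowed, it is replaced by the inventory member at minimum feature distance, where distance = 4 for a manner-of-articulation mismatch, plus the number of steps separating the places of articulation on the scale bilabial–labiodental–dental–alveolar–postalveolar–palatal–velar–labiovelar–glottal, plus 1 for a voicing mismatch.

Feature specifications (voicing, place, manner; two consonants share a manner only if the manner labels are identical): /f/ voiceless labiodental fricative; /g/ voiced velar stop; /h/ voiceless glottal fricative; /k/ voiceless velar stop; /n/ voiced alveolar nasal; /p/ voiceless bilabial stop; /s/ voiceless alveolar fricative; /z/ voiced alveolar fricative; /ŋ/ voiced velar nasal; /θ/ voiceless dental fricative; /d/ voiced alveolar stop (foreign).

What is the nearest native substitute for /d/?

g

/g/ is closest: same manner (stop), place distance 3 (alveolar→velar), same voicing; total 3. Next closest is /k/ at distance 4.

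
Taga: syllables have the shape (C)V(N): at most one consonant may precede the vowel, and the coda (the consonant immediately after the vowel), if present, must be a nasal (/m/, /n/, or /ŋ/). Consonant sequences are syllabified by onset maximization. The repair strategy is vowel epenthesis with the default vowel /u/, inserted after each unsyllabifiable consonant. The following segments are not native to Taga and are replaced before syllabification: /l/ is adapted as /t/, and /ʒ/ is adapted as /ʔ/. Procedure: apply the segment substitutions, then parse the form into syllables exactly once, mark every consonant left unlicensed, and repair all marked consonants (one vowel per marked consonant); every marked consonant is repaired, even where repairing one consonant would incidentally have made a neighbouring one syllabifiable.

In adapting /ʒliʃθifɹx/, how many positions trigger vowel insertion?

After substitution the input is /ʔtiʃθifɹx/.
The unsyllabifiable consonants are /ʔ/, /ʃ/, /f/, /ɹ/, /x/; each receives one epenthetic vowel.

5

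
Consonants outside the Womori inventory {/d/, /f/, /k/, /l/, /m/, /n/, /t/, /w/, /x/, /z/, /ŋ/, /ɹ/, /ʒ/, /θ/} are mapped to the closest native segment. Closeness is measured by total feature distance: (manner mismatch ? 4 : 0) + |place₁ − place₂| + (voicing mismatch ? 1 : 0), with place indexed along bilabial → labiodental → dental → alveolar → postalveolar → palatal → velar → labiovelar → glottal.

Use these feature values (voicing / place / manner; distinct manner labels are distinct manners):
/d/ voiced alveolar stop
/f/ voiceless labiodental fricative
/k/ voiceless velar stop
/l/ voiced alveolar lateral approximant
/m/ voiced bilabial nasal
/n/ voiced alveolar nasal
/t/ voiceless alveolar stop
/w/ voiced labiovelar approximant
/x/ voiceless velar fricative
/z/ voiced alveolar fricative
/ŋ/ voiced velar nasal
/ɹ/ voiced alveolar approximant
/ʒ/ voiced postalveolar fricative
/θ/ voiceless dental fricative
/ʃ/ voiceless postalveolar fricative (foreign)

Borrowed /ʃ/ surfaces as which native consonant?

ʒ

/ʒ/ is closest: same manner (fricative), place distance 0 (postalveolar→postalveolar), voicing differs (+1); total 1. Next closest is /x/ at distance 2.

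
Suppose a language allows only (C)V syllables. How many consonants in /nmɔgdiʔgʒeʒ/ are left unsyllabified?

The consonants /n/, /g/, /ʔ/, /g/, /ʒ/ cannot be parsed into a legal (C)V syllable (no codas are permitted; onsets are limited to one consonant).

5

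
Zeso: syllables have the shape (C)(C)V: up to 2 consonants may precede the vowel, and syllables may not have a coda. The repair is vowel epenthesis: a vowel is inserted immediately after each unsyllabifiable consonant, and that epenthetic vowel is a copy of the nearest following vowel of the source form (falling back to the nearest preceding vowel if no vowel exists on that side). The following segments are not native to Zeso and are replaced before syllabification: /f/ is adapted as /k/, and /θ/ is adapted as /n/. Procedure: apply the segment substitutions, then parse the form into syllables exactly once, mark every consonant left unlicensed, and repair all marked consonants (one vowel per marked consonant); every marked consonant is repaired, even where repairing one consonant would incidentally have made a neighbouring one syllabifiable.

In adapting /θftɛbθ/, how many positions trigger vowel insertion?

After substitution the input is /nktɛbn/.
The unsyllabifiable consonants are /n/, /b/, /n/; each receives one epenthetic vowel.

3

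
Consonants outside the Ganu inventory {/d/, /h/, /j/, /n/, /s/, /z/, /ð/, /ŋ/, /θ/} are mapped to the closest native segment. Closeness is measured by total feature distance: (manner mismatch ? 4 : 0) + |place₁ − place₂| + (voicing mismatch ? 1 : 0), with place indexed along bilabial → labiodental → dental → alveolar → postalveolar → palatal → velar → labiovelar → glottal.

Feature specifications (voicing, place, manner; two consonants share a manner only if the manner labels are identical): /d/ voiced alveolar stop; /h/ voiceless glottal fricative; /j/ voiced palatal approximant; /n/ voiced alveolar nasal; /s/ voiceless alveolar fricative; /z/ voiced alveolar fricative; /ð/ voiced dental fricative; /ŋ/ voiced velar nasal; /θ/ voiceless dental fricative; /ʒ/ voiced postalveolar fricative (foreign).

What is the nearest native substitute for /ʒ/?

/z/ is closest: same manner (fricative), place distance 1 (postalveolar→alveolar), same voicing; total 1. Next closest is /s/ at distance 2.

z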